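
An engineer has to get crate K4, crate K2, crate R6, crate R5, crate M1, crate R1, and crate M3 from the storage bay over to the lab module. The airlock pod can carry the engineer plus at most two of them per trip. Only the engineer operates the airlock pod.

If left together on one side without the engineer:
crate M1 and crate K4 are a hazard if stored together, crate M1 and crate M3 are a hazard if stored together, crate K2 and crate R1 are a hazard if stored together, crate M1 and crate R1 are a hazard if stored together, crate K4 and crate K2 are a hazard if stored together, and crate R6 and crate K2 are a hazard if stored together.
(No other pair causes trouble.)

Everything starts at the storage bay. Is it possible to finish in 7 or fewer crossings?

No

Counting alone: the engineer can take at most 2 across per trip to the lab module, so moving all 7 needs at least 4 loaded trips out, with a return between consecutive ones — at least 7 crossings.
The safety rule pushes this higher. Following every safe sequence of crossings, the most of the 7 that can be at the lab module as the airlock pod arrives there on crossing 7 is 6 — never all 7.
So the move cannot be finished within 7 crossings. (The shortest complete plan takes 9:)
1. Engineer goes to the lab module with crate K2 and crate M1.  [the storage bay: crate K4, crate M3, crate R1, crate R5, crate R6 | the lab module: crate K2, crate M1]
2. Engineer goes back to the storage bay alone.  [the storage bay: crate K4, crate M3, crate R1, crate R5, crate R6 | the lab module: crate K2, crate M1]
3. Engineer goes to the lab module with crate R6.  [the storage bay: crate K4, crate M3, crate R1, crate R5 | the lab module: crate K2, crate M1, crate R6]
4. Engineer goes back to the storage bay with crate K2.  [the storage bay: crate K2, crate K4, crate M3, crate R1, crate R5 | the lab module: crate M1, crate R6]
5. Engineer goes to the lab module with crate K4 and crate R1.  [the storage bay: crate K2, crate M3, crate R5 | the lab module: crate K4, crate M1, crate R1, crate R6]
6. Engineer goes back to the storage bay with crate M1.  [the storage bay: crate K2, crate M1, crate M3, crate R5 | the lab module: crate K4, crate R1, crate R6]
7. Engineer goes to the lab module with crate M3 and crate R5.  [the storage bay: crate K2, crate M1 | the lab module: crate K4, crate M3, crate R1, crate R5, crate R6]
8. Engineer goes back to the storage bay alone.  [the storage bay: crate K2, crate M1 | the lab module: crate K4, crate M3, crate R1, crate R5, crate R6]
9. Engineer goes to the lab module with crate K2 and crate M1.  [the storage bay: — | the lab module: crate K2, crate K4, crate M1, crate M3, crate R1, crate R5, crate R6]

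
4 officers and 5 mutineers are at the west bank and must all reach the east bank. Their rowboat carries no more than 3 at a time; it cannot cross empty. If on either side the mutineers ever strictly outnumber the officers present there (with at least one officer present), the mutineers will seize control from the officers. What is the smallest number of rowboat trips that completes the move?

The mutineers already outnumber the officers at the west bank before anyone moves, so the starting position itself is disallowed.

impossible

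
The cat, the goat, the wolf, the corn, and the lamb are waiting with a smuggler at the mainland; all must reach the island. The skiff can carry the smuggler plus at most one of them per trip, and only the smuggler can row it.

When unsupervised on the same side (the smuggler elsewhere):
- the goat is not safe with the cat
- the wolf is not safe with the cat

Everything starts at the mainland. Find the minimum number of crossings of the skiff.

Counting alone: the smuggler can take at most 1 across per trip to the island, so moving all 5 needs at least 5 loaded trips out, with a return between consecutive ones — at least 9 crossings.
The safety rule pushes this higher. Following every safe sequence of crossings, the most of the 5 that can be at the island as the skiff arrives there on crossing 9 is 4 — never all 5.
So no plan with fewer than 11 crossings exists, and this one achieves 11:
1. Smuggler goes to the island with the cat.  [the mainland: the corn, the goat, the lamb, the wolf | the island: the cat]
2. Smuggler goes back to the mainland alone.  [the mainland: the corn, the goat, the lamb, the wolf | the island: the cat]
3. Smuggler goes to the island with the goat.  [the mainland: the corn, the lamb, the wolf | the island: the cat, the goat]
4. Smuggler goes back to the mainland with the cat.  [the mainland: the cat, the corn, the lamb, the wolf | the island: the goat]
5. Smuggler goes to the island with the wolf.  [the mainland: the cat, the corn, the lamb | the island: the goat, the wolf]
6. Smuggler goes back to the mainland alone.  [the mainland: the cat, the corn, the lamb | the island: the goat, the wolf]
7. Smuggler goes to the island with the corn.  [the mainland: the cat, the lamb | the island: the corn, the goat, the wolf]
8. Smuggler goes back to the mainland alone.  [the mainland: the cat, the lamb | the island: the corn, the goat, the wolf]
9. Smuggler goes to the island with the lamb.  [the mainland: the cat | the island: the corn, the goat, the lamb, the wolf]
10. Smuggler goes back to the mainland alone.  [the mainland: the cat | the island: the corn, the goat, the lamb, the wolf]
11. Smuggler goes to the island with the cat.  [the mainland: — | the island: the cat, the corn, the goat, the lamb, the wolf]

11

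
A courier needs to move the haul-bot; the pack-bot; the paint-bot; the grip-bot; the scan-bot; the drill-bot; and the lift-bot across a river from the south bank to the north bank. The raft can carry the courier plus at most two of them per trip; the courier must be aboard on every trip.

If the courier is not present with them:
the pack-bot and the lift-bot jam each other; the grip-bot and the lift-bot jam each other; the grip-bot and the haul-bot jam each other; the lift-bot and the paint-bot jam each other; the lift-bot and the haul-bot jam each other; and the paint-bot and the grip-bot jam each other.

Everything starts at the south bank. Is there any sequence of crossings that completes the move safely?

Yes

1. Courier goes to the north bank with the grip-bot and the lift-bot.
2. Courier goes back to the south bank with the grip-bot.
3. Courier goes to the north bank with the haul-bot and the paint-bot.
4. Courier goes back to the south bank with the lift-bot.
5. Courier goes to the north bank with the grip-bot and the pack-bot.
6. Courier goes back to the south bank with the grip-bot.
7. Courier goes to the north bank with the grip-bot and the scan-bot.
8. Courier goes back to the south bank with the grip-bot.
9. Courier goes to the north bank with the drill-bot and the grip-bot.
10. Courier goes back to the south bank with the grip-bot.
11. Courier goes to the north bank with the grip-bot and the lift-bot.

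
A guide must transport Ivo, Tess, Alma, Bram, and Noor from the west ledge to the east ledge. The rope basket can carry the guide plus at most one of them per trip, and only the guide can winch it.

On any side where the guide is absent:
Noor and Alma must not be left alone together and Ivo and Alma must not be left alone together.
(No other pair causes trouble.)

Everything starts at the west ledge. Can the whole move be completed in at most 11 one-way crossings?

Yes — this plan uses 11 crossings (≤ 11):
1. Guide goes to the east ledge with Alma.  [the west ledge: Bram, Ivo, Noor, Tess | the east ledge: Alma]
2. Guide goes back to the west ledge alone.  [the west ledge: Bram, Ivo, Noor, Tess | the east ledge: Alma]
3. Guide goes to the east ledge with Ivo.  [the west ledge: Bram, Noor, Tess | the east ledge: Alma, Ivo]
4. Guide goes back to the west ledge with Alma.  [the west ledge: Alma, Bram, Noor, Tess | the east ledge: Ivo]
5. Guide goes to the east ledge with Noor.  [the west ledge: Alma, Bram, Tess | the east ledge: Ivo, Noor]
6. Guide goes back to the west ledge alone.  [the west ledge: Alma, Bram, Tess | the east ledge: Ivo, Noor]
7. Guide goes to the east ledge with Tess.  [the west ledge: Alma, Bram | the east ledge: Ivo, Noor, Tess]
8. Guide goes back to the west ledge alone.  [the west ledge: Alma, Bram | the east ledge: Ivo, Noor, Tess]
9. Guide goes to the east ledge with Bram.  [the west ledge: Alma | the east ledge: Bram, Ivo, Noor, Tess]
10. Guide goes back to the west ledge alone.  [the west ledge: Alma | the east ledge: Bram, Ivo, Noor, Tess]
11. Guide goes to the east ledge with Alma.  [the west ledge: — | the east ledge: Alma, Bram, Ivo, Noor, Tess]

Yes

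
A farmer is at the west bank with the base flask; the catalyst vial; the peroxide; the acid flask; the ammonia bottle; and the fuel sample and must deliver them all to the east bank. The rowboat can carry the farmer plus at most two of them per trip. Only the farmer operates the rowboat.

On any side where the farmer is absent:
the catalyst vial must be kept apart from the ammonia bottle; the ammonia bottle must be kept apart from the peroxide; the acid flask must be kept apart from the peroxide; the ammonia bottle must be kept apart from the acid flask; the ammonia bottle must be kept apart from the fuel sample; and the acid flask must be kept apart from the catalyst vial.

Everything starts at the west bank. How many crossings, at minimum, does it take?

Counting alone: the farmer can take at most 2 across per trip to the east bank, so moving all 6 needs at least 3 loaded trips out, with a return between consecutive ones — at least 5 crossings.
The safety rule pushes this higher. Following every safe sequence of crossings, the most of the 6 that can be at the east bank as the rowboat arrives there on crossings 5, 7 is 4, 5 respectively — never all 6.
So no plan with fewer than 9 crossings exists, and this one achieves 9:
1. Farmer goes to the east bank with the acid flask and the ammonia bottle.
2. Farmer goes back to the west bank with the acid flask.
3. Farmer goes to the east bank with the acid flask and the base flask.
4. Farmer goes back to the west bank with the acid flask.
5. Farmer goes to the east bank with the catalyst vial and the peroxide.
6. Farmer goes back to the west bank with the ammonia bottle.
7. Farmer goes to the east bank with the acid flask and the fuel sample.
8. Farmer goes back to the west bank with the acid flask.
9. Farmer goes to the east bank with the acid flask and the ammonia bottle.

9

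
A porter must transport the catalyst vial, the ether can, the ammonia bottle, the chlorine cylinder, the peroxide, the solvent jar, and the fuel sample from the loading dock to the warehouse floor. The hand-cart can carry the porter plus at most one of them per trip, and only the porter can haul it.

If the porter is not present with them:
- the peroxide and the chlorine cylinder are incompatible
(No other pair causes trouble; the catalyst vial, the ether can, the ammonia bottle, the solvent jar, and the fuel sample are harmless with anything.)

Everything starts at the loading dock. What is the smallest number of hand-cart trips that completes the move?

Counting alone: the porter can take at most 1 across per trip to the warehouse floor, so moving all 7 needs at least 7 loaded trips out, with a return between consecutive ones — at least 13 crossings.
The plan below uses exactly 13 crossings, so it is optimal:
1. Porter goes to the warehouse floor with the chlorine cylinder.
2. Porter goes back to the loading dock alone.
3. Porter goes to the warehouse floor with the catalyst vial.
4. Porter goes back to the loading dock alone.
5. Porter goes to the warehouse floor with the ether can.
6. Porter goes back to the loading dock alone.
7. Porter goes to the warehouse floor with the ammonia bottle.
8. Porter goes back to the loading dock alone.
9. Porter goes to the warehouse floor with the solvent jar.
10. Porter goes back to the loading dock alone.
11. Porter goes to the warehouse floor with the fuel sample.
12. Porter goes back to the loading dock alone.
13. Porter goes to the warehouse floor with the peroxide.

13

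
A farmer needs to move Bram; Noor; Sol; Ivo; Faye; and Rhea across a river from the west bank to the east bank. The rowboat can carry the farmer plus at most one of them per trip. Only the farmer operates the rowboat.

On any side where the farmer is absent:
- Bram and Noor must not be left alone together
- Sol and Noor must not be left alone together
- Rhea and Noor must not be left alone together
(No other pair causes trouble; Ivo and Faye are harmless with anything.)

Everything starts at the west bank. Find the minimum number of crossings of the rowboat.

Following every safe sequence of crossings from the start, the most of the 6 that can be at the east bank as the rowboat arrives there on crossings 1, 3, 5, 7 is 1, 2, 3, 4 respectively; the best ever achieved is 4 of 6.
From crossing 9 on, no configuration arises that was not already reachable earlier: only 36 distinct safe configurations (who is on which side, and where the rowboat is) can ever be reached, none of them has everyone across, and every continuation just revisits them. So no valid plan exists.

impossible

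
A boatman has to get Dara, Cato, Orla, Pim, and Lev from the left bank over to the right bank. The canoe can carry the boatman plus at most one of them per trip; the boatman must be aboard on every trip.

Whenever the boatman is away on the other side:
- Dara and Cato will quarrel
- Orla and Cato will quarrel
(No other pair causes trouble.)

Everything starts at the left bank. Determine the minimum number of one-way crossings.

11

Counting alone: the boatman can take at most 1 across per trip to the right bank, so moving all 5 needs at least 5 loaded trips out, with a return between consecutive ones — at least 9 crossings.
The safety rule pushes this higher. Following every safe sequence of crossings, the most of the 5 that can be at the right bank as the canoe arrives there on crossing 9 is 4 — never all 5.
So no plan with fewer than 11 crossings exists, and this one achieves 11:
1. Boatman goes to the right bank with Cato.  [the left bank: Dara, Lev, Orla, Pim | the right bank: Cato]
2. Boatman goes back to the left bank alone.  [the left bank: Dara, Lev, Orla, Pim | the right bank: Cato]
3. Boatman goes to the right bank with Dara.  [the left bank: Lev, Orla, Pim | the right bank: Cato, Dara]
4. Boatman goes back to the left bank with Cato.  [the left bank: Cato, Lev, Orla, Pim | the right bank: Dara]
5. Boatman goes to the right bank with Orla.  [the left bank: Cato, Lev, Pim | the right bank: Dara, Orla]
6. Boatman goes back to the left bank alone.  [the left bank: Cato, Lev, Pim | the right bank: Dara, Orla]
7. Boatman goes to the right bank with Pim.  [the left bank: Cato, Lev | the right bank: Dara, Orla, Pim]
8. Boatman goes back to the left bank alone.  [the left bank: Cato, Lev | the right bank: Dara, Orla, Pim]
9. Boatman goes to the right bank with Lev.  [the left bank: Cato | the right bank: Dara, Lev, Orla, Pim]
10. Boatman goes back to the left bank alone.  [the left bank: Cato | the right bank: Dara, Lev, Orla, Pim]
11. Boatman goes to the right bank with Cato.  [the left bank: — | the right bank: Cato, Dara, Lev, Orla, Pim]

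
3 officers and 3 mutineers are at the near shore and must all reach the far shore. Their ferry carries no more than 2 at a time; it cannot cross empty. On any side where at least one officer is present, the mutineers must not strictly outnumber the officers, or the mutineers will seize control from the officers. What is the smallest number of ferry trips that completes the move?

Counting alone: each trip to the far shore takes at most 2 across and each return brings at least 1 back, so after t trips out (and t−1 returns) at most 2t − (t−1) of the 6 are across; that first reaches 6 at t = 5, so at least 9 crossings are needed.
The safety rule pushes this higher. Following every safe sequence of crossings, the most of the 6 that can be at the far shore as the ferry arrives there on crossing 9 is 5 — never all 6.
So no plan with fewer than 11 crossings exists, and this one achieves 11:
1. 2 mutineers → the far shore.  (the near shore: 3O 1M; the far shore: 0O 2M)
2. 1 mutineer ← the near shore.  (the near shore: 3O 2M; the far shore: 0O 1M)
3. 2 mutineers → the far shore.  (the near shore: 3O 0M; the far shore: 0O 3M)
4. 1 mutineer ← the near shore.  (the near shore: 3O 1M; the far shore: 0O 2M)
5. 2 officers → the far shore.  (the near shore: 1O 1M; the far shore: 2O 2M)
6. 1 officer and 1 mutineer ← the near shore.  (the near shore: 2O 2M; the far shore: 1O 1M)
7. 2 officers → the far shore.  (the near shore: 0O 2M; the far shore: 3O 1M)
8. 1 mutineer ← the near shore.  (the near shore: 0O 3M; the far shore: 3O 0M)
9. 2 mutineers → the far shore.  (the near shore: 0O 1M; the far shore: 3O 2M)
10. 1 mutineer ← the near shore.  (the near shore: 0O 2M; the far shore: 3O 1M)
11. 2 mutineers → the far shore.  (the near shore: 0O 0M; the far shore: 3O 3M)

11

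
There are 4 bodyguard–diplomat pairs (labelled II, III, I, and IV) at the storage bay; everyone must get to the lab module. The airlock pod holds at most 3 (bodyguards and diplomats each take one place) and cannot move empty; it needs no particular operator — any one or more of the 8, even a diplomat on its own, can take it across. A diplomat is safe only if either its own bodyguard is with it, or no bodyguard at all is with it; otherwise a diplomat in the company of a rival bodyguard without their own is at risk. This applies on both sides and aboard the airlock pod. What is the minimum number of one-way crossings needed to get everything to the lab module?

9

Counting alone: each trip to the lab module takes at most 3 across and each return brings at least 1 back, so after t trips out (and t−1 returns) at most 3t − (t−1) of the 8 are across; that first reaches 8 at t = 4, so at least 7 crossings are needed.
The safety rule pushes this higher. Following every safe sequence of crossings, the most of the 8 that can be at the lab module as the airlock pod arrives there on crossing 7 is 7 — never all 8.
So no plan with fewer than 9 crossings exists, and this one achieves 9:
1. bodyguard II and diplomat II cross → the lab module.
2. bodyguard II crosses ← the storage bay.
3. bodyguard II, bodyguard III, and diplomat III cross → the lab module.
4. bodyguard II and diplomat II cross ← the storage bay.
5. bodyguard I, bodyguard II, and bodyguard IV cross → the lab module.
6. diplomat III crosses ← the storage bay.
7. diplomat II and diplomat III cross → the lab module.
8. diplomat II crosses ← the storage bay.
9. diplomat I, diplomat II, and diplomat IV cross → the lab module.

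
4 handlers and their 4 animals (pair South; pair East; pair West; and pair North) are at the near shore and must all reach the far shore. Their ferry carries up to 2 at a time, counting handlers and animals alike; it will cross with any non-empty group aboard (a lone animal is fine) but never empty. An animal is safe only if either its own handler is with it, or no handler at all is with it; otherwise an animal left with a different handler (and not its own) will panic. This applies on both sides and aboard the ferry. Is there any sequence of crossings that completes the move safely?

No

Following every safe sequence of crossings from the start, the most of the 8 that can be at the far shore as the ferry arrives there on crossings 1, 3, 5 is 2, 3, 4 respectively; the best ever achieved is 4 of 8.
From crossing 7 on, no configuration arises that was not already reachable earlier: only 44 distinct safe configurations (who is on which side, and where the ferry is) can ever be reached, none of them has everyone across, and every continuation just revisits them. So no valid plan exists.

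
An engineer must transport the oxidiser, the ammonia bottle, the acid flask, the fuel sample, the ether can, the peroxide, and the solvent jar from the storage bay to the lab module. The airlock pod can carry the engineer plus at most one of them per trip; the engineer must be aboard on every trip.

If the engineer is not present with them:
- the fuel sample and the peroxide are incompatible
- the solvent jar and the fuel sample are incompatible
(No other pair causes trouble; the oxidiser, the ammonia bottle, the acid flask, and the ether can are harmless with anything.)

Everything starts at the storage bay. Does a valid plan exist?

1. Engineer goes to the lab module with the fuel sample.  [the storage bay: the acid flask, the ammonia bottle, the ether can, the oxidiser, the peroxide, the solvent jar | the lab module: the fuel sample]
2. Engineer goes back to the storage bay alone.  [the storage bay: the acid flask, the ammonia bottle, the ether can, the oxidiser, the peroxide, the solvent jar | the lab module: the fuel sample]
3. Engineer goes to the lab module with the oxidiser.  [the storage bay: the acid flask, the ammonia bottle, the ether can, the peroxide, the solvent jar | the lab module: the fuel sample, the oxidiser]
4. Engineer goes back to the storage bay alone.  [the storage bay: the acid flask, the ammonia bottle, the ether can, the peroxide, the solvent jar | the lab module: the fuel sample, the oxidiser]
5. Engineer goes to the lab module with the ammonia bottle.  [the storage bay: the acid flask, the ether can, the peroxide, the solvent jar | the lab module: the ammonia bottle, the fuel sample, the oxidiser]
6. Engineer goes back to the storage bay alone.  [the storage bay: the acid flask, the ether can, the peroxide, the solvent jar | the lab module: the ammonia bottle, the fuel sample, the oxidiser]
7. Engineer goes to the lab module with the acid flask.  [the storage bay: the ether can, the peroxide, the solvent jar | the lab module: the acid flask, the ammonia bottle, the fuel sample, the oxidiser]
8. Engineer goes back to the storage bay alone.  [the storage bay: the ether can, the peroxide, the solvent jar | the lab module: the acid flask, the ammonia bottle, the fuel sample, the oxidiser]
9. Engineer goes to the lab module with the ether can.  [the storage bay: the peroxide, the solvent jar | the lab module: the acid flask, the ammonia bottle, the ether can, the fuel sample, the oxidiser]
10. Engineer goes back to the storage bay alone.  [the storage bay: the peroxide, the solvent jar | the lab module: the acid flask, the ammonia bottle, the ether can, the fuel sample, the oxidiser]
11. Engineer goes to the lab module with the peroxide.  [the storage bay: the solvent jar | the lab module: the acid flask, the ammonia bottle, the ether can, the fuel sample, the oxidiser, the peroxide]
12. Engineer goes back to the storage bay with the fuel sample.  [the storage bay: the fuel sample, the solvent jar | the lab module: the acid flask, the ammonia bottle, the ether can, the oxidiser, the peroxide]
13. Engineer goes to the lab module with the solvent jar.  [the storage bay: the fuel sample | the lab module: the acid flask, the ammonia bottle, the ether can, the oxidiser, the peroxide, the solvent jar]
14. Engineer goes back to the storage bay alone.  [the storage bay: the fuel sample | the lab module: the acid flask, the ammonia bottle, the ether can, the oxidiser, the peroxide, the solvent jar]
15. Engineer goes to the lab module with the fuel sample.  [the storage bay: — | the lab module: the acid flask, the ammonia bottle, the ether can, the fuel sample, the oxidiser, the peroxide, the solvent jar]

Yes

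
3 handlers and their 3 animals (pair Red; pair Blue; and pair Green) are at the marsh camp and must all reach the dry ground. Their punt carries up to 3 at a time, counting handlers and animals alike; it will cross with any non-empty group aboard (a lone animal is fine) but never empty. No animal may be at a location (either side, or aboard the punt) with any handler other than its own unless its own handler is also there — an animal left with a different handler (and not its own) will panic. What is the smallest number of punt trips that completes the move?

5

Counting alone: each trip to the dry ground takes at most 3 across and each return brings at least 1 back, so after t trips out (and t−1 returns) at most 3t − (t−1) of the 6 are across; that first reaches 6 at t = 3, so at least 5 crossings are needed.
The plan below uses exactly 5 crossings, so it is optimal:
1. animal Red and handler Red cross → the dry ground.
2. handler Red crosses ← the marsh camp.
3. handler Blue, handler Green, and handler Red cross → the dry ground.
4. animal Red crosses ← the marsh camp.
5. animal Blue, animal Green, and animal Red cross → the dry ground.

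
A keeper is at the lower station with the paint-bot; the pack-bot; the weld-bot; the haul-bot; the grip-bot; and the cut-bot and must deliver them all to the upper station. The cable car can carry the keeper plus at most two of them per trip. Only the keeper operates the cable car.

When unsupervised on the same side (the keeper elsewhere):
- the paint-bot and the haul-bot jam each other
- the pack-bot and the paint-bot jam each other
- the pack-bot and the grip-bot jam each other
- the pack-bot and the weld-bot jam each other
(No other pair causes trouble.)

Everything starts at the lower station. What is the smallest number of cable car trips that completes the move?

Counting alone: the keeper can take at most 2 across per trip to the upper station, so moving all 6 needs at least 3 loaded trips out, with a return between consecutive ones — at least 5 crossings.
The safety rule pushes this higher. Following every safe sequence of crossings, the most of the 6 that can be at the upper station as the cable car arrives there on crossing 5 is 5 — never all 6.
So no plan with fewer than 7 crossings exists, and this one achieves 7:
1. Keeper goes to the upper station with the pack-bot and the paint-bot.  [the lower station: the cut-bot, the grip-bot, the haul-bot, the weld-bot | the upper station: the pack-bot, the paint-bot]
2. Keeper goes back to the lower station with the paint-bot.  [the lower station: the cut-bot, the grip-bot, the haul-bot, the paint-bot, the weld-bot | the upper station: the pack-bot]
3. Keeper goes to the upper station with the paint-bot and the weld-bot.  [the lower station: the cut-bot, the grip-bot, the haul-bot | the upper station: the pack-bot, the paint-bot, the weld-bot]
4. Keeper goes back to the lower station with the pack-bot.  [the lower station: the cut-bot, the grip-bot, the haul-bot, the pack-bot | the upper station: the paint-bot, the weld-bot]
5. Keeper goes to the upper station with the cut-bot and the grip-bot.  [the lower station: the haul-bot, the pack-bot | the upper station: the cut-bot, the grip-bot, the paint-bot, the weld-bot]
6. Keeper goes back to the lower station alone.  [the lower station: the haul-bot, the pack-bot | the upper station: the cut-bot, the grip-bot, the paint-bot, the weld-bot]
7. Keeper goes to the upper station with the haul-bot and the pack-bot.  [the lower station: — | the upper station: the cut-bot, the grip-bot, the haul-bot, the pack-bot, the paint-bot, the weld-bot]

7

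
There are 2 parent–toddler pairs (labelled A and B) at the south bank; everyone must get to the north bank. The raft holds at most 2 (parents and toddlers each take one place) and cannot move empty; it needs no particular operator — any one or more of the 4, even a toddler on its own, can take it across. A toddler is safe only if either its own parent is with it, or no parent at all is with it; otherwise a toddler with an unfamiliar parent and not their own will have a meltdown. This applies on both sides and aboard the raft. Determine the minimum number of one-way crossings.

5

Counting alone: each trip to the north bank takes at most 2 across and each return brings at least 1 back, so after t trips out (and t−1 returns) at most 2t − (t−1) of the 4 are across; that first reaches 4 at t = 3, so at least 5 crossings are needed.
The plan below uses exactly 5 crossings, so it is optimal:
1. parent A and toddler A cross → the north bank.
2. parent A crosses ← the south bank.
3. parent A and parent B cross → the north bank.
4. parent B crosses ← the south bank.
5. parent B and toddler B cross → the north bank.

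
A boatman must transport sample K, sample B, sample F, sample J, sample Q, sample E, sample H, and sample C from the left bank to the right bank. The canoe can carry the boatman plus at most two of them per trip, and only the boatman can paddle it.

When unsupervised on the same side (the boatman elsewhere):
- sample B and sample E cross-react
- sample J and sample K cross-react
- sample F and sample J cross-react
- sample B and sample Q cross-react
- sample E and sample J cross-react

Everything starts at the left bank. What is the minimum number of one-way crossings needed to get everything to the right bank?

Counting alone: the boatman can take at most 2 across per trip to the right bank, so moving all 8 needs at least 4 loaded trips out, with a return between consecutive ones — at least 7 crossings.
The safety rule pushes this higher. Following every safe sequence of crossings, the most of the 8 that can be at the right bank as the canoe arrives there on crossing 7 is 7 — never all 8.
So no plan with fewer than 9 crossings exists, and this one achieves 9:
1. Boatman goes to the right bank with sample B and sample J.
2. Boatman goes back to the left bank alone.
3. Boatman goes to the right bank with sample F and sample K.
4. Boatman goes back to the left bank with sample J.
5. Boatman goes to the right bank with sample E and sample Q.
6. Boatman goes back to the left bank with sample B.
7. Boatman goes to the right bank with sample C and sample H.
8. Boatman goes back to the left bank alone.
9. Boatman goes to the right bank with sample B and sample J.

9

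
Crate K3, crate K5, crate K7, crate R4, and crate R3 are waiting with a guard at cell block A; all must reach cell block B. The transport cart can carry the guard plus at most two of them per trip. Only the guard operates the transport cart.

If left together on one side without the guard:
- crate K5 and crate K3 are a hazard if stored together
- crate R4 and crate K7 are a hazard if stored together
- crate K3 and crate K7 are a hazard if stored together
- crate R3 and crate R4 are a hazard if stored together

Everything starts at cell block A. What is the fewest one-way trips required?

7

Counting alone: the guard can take at most 2 across per trip to cell block B, so moving all 5 needs at least 3 loaded trips out, with a return between consecutive ones — at least 5 crossings.
The safety rule pushes this higher. Following every safe sequence of crossings, the most of the 5 that can be at cell block B as the transport cart arrives there on crossing 5 is 4 — never all 5.
So no plan with fewer than 7 crossings exists, and this one achieves 7:
1. Guard goes to cell block B with crate K3 and crate R4.  [cell block A: crate K5, crate K7, crate R3 | cell block B: crate K3, crate R4]
2. Guard goes back to cell block A alone.  [cell block A: crate K5, crate K7, crate R3 | cell block B: crate K3, crate R4]
3. Guard goes to cell block B with crate K5.  [cell block A: crate K7, crate R3 | cell block B: crate K3, crate K5, crate R4]
4. Guard goes back to cell block A with crate K3.  [cell block A: crate K3, crate K7, crate R3 | cell block B: crate K5, crate R4]
5. Guard goes to cell block B with crate K7 and crate R3.  [cell block A: crate K3 | cell block B: crate K5, crate K7, crate R3, crate R4]
6. Guard goes back to cell block A with crate R4.  [cell block A: crate K3, crate R4 | cell block B: crate K5, crate K7, crate R3]
7. Guard goes to cell block B with crate K3 and crate R4.  [cell block A: — | cell block B: crate K3, crate K5, crate K7, crate R3, crate R4]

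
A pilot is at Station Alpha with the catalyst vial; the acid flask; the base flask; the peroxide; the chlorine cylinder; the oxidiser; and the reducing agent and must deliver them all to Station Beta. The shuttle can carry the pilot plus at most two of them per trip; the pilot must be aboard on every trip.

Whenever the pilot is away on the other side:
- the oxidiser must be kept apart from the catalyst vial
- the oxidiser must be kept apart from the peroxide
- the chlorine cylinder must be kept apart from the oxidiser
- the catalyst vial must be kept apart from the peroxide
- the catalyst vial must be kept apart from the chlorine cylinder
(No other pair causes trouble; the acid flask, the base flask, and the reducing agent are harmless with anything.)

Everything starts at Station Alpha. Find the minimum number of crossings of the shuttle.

11

Counting alone: the pilot can take at most 2 across per trip to Station Beta, so moving all 7 needs at least 4 loaded trips out, with a return between consecutive ones — at least 7 crossings.
The safety rule pushes this higher. Following every safe sequence of crossings, the most of the 7 that can be at Station Beta as the shuttle arrives there on crossings 7, 9 is 5, 6 respectively — never all 7.
So no plan with fewer than 11 crossings exists, and this one achieves 11:
1. Pilot goes to Station Beta with the catalyst vial and the oxidiser.
2. Pilot goes back to Station Alpha with the catalyst vial.
3. Pilot goes to Station Beta with the acid flask and the catalyst vial.
4. Pilot goes back to Station Alpha with the catalyst vial.
5. Pilot goes to Station Beta with the base flask and the catalyst vial.
6. Pilot goes back to Station Alpha with the catalyst vial.
7. Pilot goes to Station Beta with the catalyst vial and the reducing agent.
8. Pilot goes back to Station Alpha with the catalyst vial.
9. Pilot goes to Station Beta with the chlorine cylinder and the peroxide.
10. Pilot goes back to Station Alpha with the oxidiser.
11. Pilot goes to Station Beta with the catalyst vial and the oxidiser.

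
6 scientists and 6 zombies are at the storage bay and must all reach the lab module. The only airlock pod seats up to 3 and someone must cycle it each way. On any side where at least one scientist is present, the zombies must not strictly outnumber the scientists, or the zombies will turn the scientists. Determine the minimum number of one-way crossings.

impossible

Following every safe sequence of crossings from the start, the most of the 12 that can be at the lab module as the airlock pod arrives there on crossings 1, 3, 5 is 3, 5, 6 respectively; the best ever achieved is 6 of 12.
From crossing 7 on, no configuration arises that was not already reachable earlier: only 17 distinct safe configurations (who is on which side, and where the airlock pod is) can ever be reached, none of them has everyone across, and every continuation just revisits them. They are: 0 scientists + 0 zombies across (airlock pod back at the start); 0 scientists + 1 zombie across (airlock pod there); 0 scientists + 1 zombie across (airlock pod back at the start); 0 scientists + 2 zombies across (airlock pod there); 0 scientists + 2 zombies across (airlock pod back at the start); 0 scientists + 3 zombies across (airlock pod there); 0 scientists + 3 zombies across (airlock pod back at the start); 0 scientists + 4 zombies across (airlock pod there); 0 scientists + 4 zombies across (airlock pod back at the start); 0 scientists + 5 zombies across (airlock pod there); 0 scientists + 5 zombies across (airlock pod back at the start); 0 scientists + 6 zombies across (airlock pod there); 1 scientist + 1 zombie across (airlock pod there); 1 scientist + 1 zombie across (airlock pod back at the start); 2 scientists + 2 zombies across (airlock pod there); 2 scientists + 2 zombies across (airlock pod back at the start); 3 scientists + 3 zombies across (airlock pod there). So no valid plan exists.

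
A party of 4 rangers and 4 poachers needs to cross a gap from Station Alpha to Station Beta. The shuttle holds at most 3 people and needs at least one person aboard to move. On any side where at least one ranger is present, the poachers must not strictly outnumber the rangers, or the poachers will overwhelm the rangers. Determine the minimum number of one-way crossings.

Counting alone: each trip to Station Beta takes at most 3 across and each return brings at least 1 back, so after t trips out (and t−1 returns) at most 3t − (t−1) of the 8 are across; that first reaches 8 at t = 4, so at least 7 crossings are needed.
The safety rule pushes this higher. Following every safe sequence of crossings, the most of the 8 that can be at Station Beta as the shuttle arrives there on crossing 7 is 7 — never all 8.
So no plan with fewer than 9 crossings exists, and this one achieves 9:
1. 2 poachers → Station Beta.  (Station Alpha: 4R 2P; Station Beta: 0R 2P)
2. 1 poacher ← Station Alpha.  (Station Alpha: 4R 3P; Station Beta: 0R 1P)
3. 3 poachers → Station Beta.  (Station Alpha: 4R 0P; Station Beta: 0R 4P)
4. 1 poacher ← Station Alpha.  (Station Alpha: 4R 1P; Station Beta: 0R 3P)
5. 3 rangers → Station Beta.  (Station Alpha: 1R 1P; Station Beta: 3R 3P)
6. 1 ranger and 1 poacher ← Station Alpha.  (Station Alpha: 2R 2P; Station Beta: 2R 2P)
7. 2 rangers → Station Beta.  (Station Alpha: 0R 2P; Station Beta: 4R 2P)
8. 1 poacher ← Station Alpha.  (Station Alpha: 0R 3P; Station Beta: 4R 1P)
9. 3 poachers → Station Beta.  (Station Alpha: 0R 0P; Station Beta: 4R 4P)

9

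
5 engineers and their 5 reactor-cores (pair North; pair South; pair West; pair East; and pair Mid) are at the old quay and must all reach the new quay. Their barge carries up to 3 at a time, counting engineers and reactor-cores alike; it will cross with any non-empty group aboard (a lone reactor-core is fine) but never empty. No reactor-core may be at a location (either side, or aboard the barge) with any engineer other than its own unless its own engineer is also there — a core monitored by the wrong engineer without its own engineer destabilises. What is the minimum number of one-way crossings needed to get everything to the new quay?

Counting alone: each trip to the new quay takes at most 3 across and each return brings at least 1 back, so after t trips out (and t−1 returns) at most 3t − (t−1) of the 10 are across; that first reaches 10 at t = 5, so at least 9 crossings are needed.
The safety rule pushes this higher. Following every safe sequence of crossings, the most of the 10 that can be at the new quay as the barge arrives there on crossing 9 is 9 — never all 10.
So no plan with fewer than 11 crossings exists, and this one achieves 11:
1. engineer North and reactor-core North cross → the new quay.
2. engineer North crosses ← the old quay.
3. reactor-core East, reactor-core South, and reactor-core West cross → the new quay.
4. reactor-core North crosses ← the old quay.
5. engineer East, engineer South, and engineer West cross → the new quay.
6. engineer South and reactor-core South cross ← the old quay.
7. engineer Mid, engineer North, and engineer South cross → the new quay.
8. reactor-core West crosses ← the old quay.
9. reactor-core North and reactor-core South cross → the new quay.
10. reactor-core North crosses ← the old quay.
11. reactor-core Mid, reactor-core North, and reactor-core West cross → the new quay.

11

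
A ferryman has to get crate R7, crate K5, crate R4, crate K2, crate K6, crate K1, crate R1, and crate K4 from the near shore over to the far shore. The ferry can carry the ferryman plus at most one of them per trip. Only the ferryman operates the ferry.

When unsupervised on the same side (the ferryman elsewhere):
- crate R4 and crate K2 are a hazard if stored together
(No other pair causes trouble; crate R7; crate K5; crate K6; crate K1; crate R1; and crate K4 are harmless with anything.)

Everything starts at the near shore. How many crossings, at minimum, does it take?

15

Counting alone: the ferryman can take at most 1 across per trip to the far shore, so moving all 8 needs at least 8 loaded trips out, with a return between consecutive ones — at least 15 crossings.
The plan below uses exactly 15 crossings, so it is optimal:
1. Ferryman goes to the far shore with crate R4.
2. Ferryman goes back to the near shore alone.
3. Ferryman goes to the far shore with crate R7.
4. Ferryman goes back to the near shore alone.
5. Ferryman goes to the far shore with crate K5.
6. Ferryman goes back to the near shore alone.
7. Ferryman goes to the far shore with crate K6.
8. Ferryman goes back to the near shore alone.
9. Ferryman goes to the far shore with crate K1.
10. Ferryman goes back to the near shore alone.
11. Ferryman goes to the far shore with crate R1.
12. Ferryman goes back to the near shore alone.
13. Ferryman goes to the far shore with crate K4.
14. Ferryman goes back to the near shore alone.
15. Ferryman goes to the far shore with crate K2.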